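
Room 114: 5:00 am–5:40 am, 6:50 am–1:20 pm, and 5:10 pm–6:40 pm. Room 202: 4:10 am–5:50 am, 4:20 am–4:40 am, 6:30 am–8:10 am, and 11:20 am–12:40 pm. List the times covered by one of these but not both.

4:10 am–5:00 am, 5:40 am–5:50 am, 6:30 am–6:50 am, 8:10 am–11:20 am, 12:40 pm–1:20 pm, 5:10 pm–6:40 pm

B, merged: 4:10 am–5:50 am, 6:30 am–8:10 am, 11:20 am–12:40 pm.
Only in the first: 8:10 am–11:20 am, 12:40 pm–1:20 pm, 5:10 pm–6:40 pm.
Only in the second: 4:10 am–5:00 am, 5:40 am–5:50 am, 6:30 am–6:50 am.
Together these are the periods covered by exactly one.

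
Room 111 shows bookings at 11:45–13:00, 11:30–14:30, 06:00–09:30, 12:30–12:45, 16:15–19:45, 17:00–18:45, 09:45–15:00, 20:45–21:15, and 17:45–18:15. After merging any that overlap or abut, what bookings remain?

06:00–09:30, 09:45–15:00, 16:15–19:45, 20:45–21:15

Sort by start: 06:00–09:30, 09:45–15:00, 11:30–14:30, 11:45–13:00, 12:30–12:45, 16:15–19:45, 17:00–18:45, 17:45–18:15, 20:45–21:15.
09:45–15:00 is disjoint → start new block.
11:30–14:30 overlaps/touches 09:45–15:00 → extend to 09:45–15:00.
11:45–13:00 overlaps/touches 09:45–15:00 → extend to 09:45–15:00.
12:30–12:45 overlaps/touches 09:45–15:00 → extend to 09:45–15:00.
16:15–19:45 is disjoint → start new block.
17:00–18:45 overlaps/touches 16:15–19:45 → extend to 16:15–19:45.
17:45–18:15 overlaps/touches 16:15–19:45 → extend to 16:15–19:45.
20:45–21:15 is disjoint → start new block.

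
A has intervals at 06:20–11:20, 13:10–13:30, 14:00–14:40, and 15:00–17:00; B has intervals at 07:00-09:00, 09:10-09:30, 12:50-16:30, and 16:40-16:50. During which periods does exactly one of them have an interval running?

06:20–07:00, 09:00–09:10, 09:30–11:20, 12:50–13:10, 13:30–14:00, 14:40–15:00, 16:30–16:40, 16:50–17:00

A but not B: 06:20–07:00, 09:00–09:10, 09:30–11:20, 16:30–16:40, 16:50–17:00.
B but not A: 12:50–13:10, 13:30–14:00, 14:40–15:00.
Combining gives A △ B.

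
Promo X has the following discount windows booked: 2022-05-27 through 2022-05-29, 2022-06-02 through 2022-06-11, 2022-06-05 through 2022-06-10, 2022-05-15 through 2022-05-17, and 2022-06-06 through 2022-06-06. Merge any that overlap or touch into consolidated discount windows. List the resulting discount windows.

2022-05-15 through 2022-05-17, 2022-05-27 through 2022-05-29, 2022-06-02 through 2022-06-11

Sort by start: 2022-05-15 through 2022-05-17, 2022-05-27 through 2022-05-29, 2022-06-02 through 2022-06-11, 2022-06-05 through 2022-06-10, 2022-06-06 through 2022-06-06.
2022-05-27 through 2022-05-29 is disjoint → start new block.
2022-06-02 through 2022-06-11 is disjoint → start new block.
2022-06-05 through 2022-06-10 overlaps/touches 2022-06-02 through 2022-06-11 → extend to 2022-06-02 through 2022-06-11.
2022-06-06 through 2022-06-06 overlaps/touches 2022-06-02 through 2022-06-11 → extend to 2022-06-02 through 2022-06-11.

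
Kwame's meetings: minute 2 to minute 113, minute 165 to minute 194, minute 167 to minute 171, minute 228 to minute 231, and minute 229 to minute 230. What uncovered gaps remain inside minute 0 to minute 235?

minute 0 to minute 2, minute 113 to minute 165, minute 194 to minute 228, minute 231 to minute 235

After merging, the occupied span is minute 2 to minute 113, minute 165 to minute 194, minute 228 to minute 231.
Gaps within minute 0 to minute 235: minute 0 to minute 2, minute 113 to minute 165, minute 194 to minute 228, minute 231 to minute 235.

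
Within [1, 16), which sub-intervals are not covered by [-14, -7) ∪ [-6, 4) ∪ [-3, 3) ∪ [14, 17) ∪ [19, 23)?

[4, 14)

The merged coverage is [-14, -7), [-6, 4), [14, 17), [19, 23).
Complement within [1, 16): [4, 14).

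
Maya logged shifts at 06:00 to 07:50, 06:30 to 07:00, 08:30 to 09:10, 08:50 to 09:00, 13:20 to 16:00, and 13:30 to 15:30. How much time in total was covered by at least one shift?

Merged: 06:00–07:50, 08:30–09:10, 13:20–16:00.
Lengths: 1 h 50 min + 40 min + 2 h 40 min = 5 h 10 min.

5 h 10 min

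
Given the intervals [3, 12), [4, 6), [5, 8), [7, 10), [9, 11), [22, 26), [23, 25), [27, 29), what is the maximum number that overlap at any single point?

At 5, 3 of the intervals are simultaneously active.
No point has more.

3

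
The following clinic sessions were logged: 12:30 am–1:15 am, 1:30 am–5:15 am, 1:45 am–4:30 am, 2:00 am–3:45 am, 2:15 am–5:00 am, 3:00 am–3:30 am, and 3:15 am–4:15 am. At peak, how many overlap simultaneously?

Walk the sorted start/end points keeping a running depth.
The depth first hits 6 at 3:15 am.

6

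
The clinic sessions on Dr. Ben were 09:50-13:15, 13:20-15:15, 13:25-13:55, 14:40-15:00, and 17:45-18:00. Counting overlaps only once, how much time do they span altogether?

5 h 35 min

Merged: 09:50-13:15, 13:20-15:15, 17:45-18:00.
Lengths: 3 h 25 min + 1 h 55 min + 15 min = 5 h 35 min.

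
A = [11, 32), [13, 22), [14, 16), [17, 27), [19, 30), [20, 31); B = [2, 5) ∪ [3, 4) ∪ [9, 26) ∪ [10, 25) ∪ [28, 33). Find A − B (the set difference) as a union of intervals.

[26, 28)

Merge the first list: [11, 32).
Merge the second list: [2, 5), [9, 26), [28, 33).
[11, 32) \ B = [26, 28).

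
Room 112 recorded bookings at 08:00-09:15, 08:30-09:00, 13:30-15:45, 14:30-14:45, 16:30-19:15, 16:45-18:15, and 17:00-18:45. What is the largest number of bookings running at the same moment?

3

Sweep endpoints in order; track running count of active intervals.
Peak of 3 reached at 17:00.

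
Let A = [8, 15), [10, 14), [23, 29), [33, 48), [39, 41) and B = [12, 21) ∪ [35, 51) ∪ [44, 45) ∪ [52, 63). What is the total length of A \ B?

First set merges to [8, 15), [23, 29), [33, 48).
Second set merges to [12, 21), [35, 51), [52, 63).
A \ B = [8, 12), [23, 29), [33, 35).
Total: 4 + 6 + 2 = 12.

12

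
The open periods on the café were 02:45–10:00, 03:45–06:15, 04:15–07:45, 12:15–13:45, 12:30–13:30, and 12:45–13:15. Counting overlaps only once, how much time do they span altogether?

Merged: 02:45–10:00, 12:15–13:45.
Lengths: 7 h 15 min + 1 h 30 min = 8 h 45 min.

8 h 45 min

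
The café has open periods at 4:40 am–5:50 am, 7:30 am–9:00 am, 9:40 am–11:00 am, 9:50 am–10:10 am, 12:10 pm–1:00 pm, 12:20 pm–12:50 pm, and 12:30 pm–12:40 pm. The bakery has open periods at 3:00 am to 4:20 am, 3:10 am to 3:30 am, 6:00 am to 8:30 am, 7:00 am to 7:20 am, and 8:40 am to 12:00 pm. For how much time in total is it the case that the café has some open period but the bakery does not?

2 h 10 min

First set merges to 4:40 am–5:50 am, 7:30 am–9:00 am, 9:40 am–11:00 am, 12:10 pm–1:00 pm.
Second set merges to 3:00 am–4:20 am, 6:00 am–8:30 am, 8:40 am–12:00 pm.
A \ B = 4:40 am–5:50 am, 8:30 am–8:40 am, 12:10 pm–1:00 pm.
Total: 1 h 10 min + 10 min + 50 min = 2 h 10 min.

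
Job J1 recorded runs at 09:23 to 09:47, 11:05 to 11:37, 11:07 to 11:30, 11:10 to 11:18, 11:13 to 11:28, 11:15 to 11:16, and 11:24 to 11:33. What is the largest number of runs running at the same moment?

Walk the sorted start/end points keeping a running depth.
The depth first hits 5 at 11:15.

5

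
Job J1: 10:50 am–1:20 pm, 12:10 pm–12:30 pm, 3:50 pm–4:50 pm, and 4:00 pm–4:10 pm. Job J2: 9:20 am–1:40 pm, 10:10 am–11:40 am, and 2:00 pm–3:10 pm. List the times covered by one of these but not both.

9:20 am–10:50 am, 1:20 pm–1:40 pm, 2:00 pm–3:10 pm, 3:50 pm–4:50 pm

A, merged: 10:50 am–1:20 pm, 3:50 pm–4:50 pm.
B, merged: 9:20 am–1:40 pm, 2:00 pm–3:10 pm.
A \ B = 3:50 pm–4:50 pm.
B \ A = 9:20 am–10:50 am, 1:20 pm–1:40 pm, 2:00 pm–3:10 pm.
Union of the two gives the symmetric difference.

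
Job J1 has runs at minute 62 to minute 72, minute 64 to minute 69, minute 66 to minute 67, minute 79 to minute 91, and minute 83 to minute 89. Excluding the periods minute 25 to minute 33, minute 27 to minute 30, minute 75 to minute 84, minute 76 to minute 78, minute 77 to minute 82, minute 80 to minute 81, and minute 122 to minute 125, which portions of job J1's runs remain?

minute 62 to minute 72, minute 84 to minute 91

First set merges to minute 62 to minute 72, minute 79 to minute 91.
Second set merges to minute 25 to minute 33, minute 75 to minute 84, minute 122 to minute 125.
minute 62 to minute 72: no B overlap → unchanged.
minute 79 to minute 91 minus B → minute 84 to minute 91.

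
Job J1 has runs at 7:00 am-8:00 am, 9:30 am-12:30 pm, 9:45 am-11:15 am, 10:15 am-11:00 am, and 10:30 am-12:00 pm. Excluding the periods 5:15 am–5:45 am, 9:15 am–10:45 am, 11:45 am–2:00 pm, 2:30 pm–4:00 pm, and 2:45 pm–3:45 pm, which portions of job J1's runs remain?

A, merged: 7:00 am–8:00 am, 9:30 am–12:30 pm.
B, merged: 5:15 am–5:45 am, 9:15 am–10:45 am, 11:45 am–2:00 pm, 2:30 pm–4:00 pm.
7:00 am–8:00 am: nothing removed.
9:30 am–12:30 pm \ B = 10:45 am–11:45 am.

7:00 am–8:00 am, 10:45 am–11:45 am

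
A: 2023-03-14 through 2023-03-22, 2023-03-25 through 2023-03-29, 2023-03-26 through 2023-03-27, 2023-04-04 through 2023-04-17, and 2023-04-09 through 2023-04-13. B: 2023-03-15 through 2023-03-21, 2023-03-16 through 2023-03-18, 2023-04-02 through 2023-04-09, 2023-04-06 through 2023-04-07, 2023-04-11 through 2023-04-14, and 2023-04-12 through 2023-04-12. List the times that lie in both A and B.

2023-03-15 through 2023-03-21, 2023-04-04 through 2023-04-09, 2023-04-11 through 2023-04-14

A, merged: 2023-03-14 through 2023-03-22, 2023-03-25 through 2023-03-29, 2023-04-04 through 2023-04-17.
B, merged: 2023-03-15 through 2023-03-21, 2023-04-02 through 2023-04-09, 2023-04-11 through 2023-04-14.
2023-03-14 through 2023-03-22 overlaps B on 2023-03-15 through 2023-03-21.
2023-03-25 through 2023-03-29 falls entirely outside B.
2023-04-04 through 2023-04-17 overlaps B on 2023-04-04 through 2023-04-09, 2023-04-11 through 2023-04-14.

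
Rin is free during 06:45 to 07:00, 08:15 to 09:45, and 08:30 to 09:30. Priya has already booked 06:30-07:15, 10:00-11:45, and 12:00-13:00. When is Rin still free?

First set merges to 06:45–07:00, 08:15–09:45.
06:45–07:00: entirely removed.
08:15–09:45: nothing removed.

08:15–09:45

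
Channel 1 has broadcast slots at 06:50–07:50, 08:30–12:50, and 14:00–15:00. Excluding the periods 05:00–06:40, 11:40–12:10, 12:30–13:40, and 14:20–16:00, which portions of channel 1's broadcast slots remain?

06:50-07:50: no B overlap → unchanged.
08:30-12:50 minus B → 08:30-11:40, 12:10-12:30.
14:00-15:00 minus B → 14:00-14:20.

06:50-07:50, 08:30-11:40, 12:10-12:30, 14:00-14:20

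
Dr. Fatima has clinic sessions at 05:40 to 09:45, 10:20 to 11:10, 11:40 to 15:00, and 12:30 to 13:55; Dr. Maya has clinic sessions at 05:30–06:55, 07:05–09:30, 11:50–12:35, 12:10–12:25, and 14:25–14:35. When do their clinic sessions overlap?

05:40–06:55, 07:05–09:30, 11:50–12:35, 14:25–14:35

Merge the first list: 05:40–09:45, 10:20–11:10, 11:40–15:00.
Merge the second list: 05:30–06:55, 07:05–09:30, 11:50–12:35, 14:25–14:35.
05:40–09:45 ∩ B → 05:40–06:55, 07:05–09:30.
10:20–11:10 meets no B interval.
11:40–15:00 ∩ B → 11:50–12:35, 14:25–14:35.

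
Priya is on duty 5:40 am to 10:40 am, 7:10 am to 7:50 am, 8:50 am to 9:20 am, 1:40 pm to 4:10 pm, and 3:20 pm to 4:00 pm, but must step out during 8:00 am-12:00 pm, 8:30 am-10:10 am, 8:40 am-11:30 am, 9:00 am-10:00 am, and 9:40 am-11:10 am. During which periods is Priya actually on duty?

5:40 am-8:00 am, 1:40 pm-4:10 pm

Merge the first list: 5:40 am-10:40 am, 1:40 pm-4:10 pm.
Merge the second list: 8:00 am-12:00 pm.
5:40 am-10:40 am \ B = 5:40 am-8:00 am.
1:40 pm-4:10 pm: nothing removed.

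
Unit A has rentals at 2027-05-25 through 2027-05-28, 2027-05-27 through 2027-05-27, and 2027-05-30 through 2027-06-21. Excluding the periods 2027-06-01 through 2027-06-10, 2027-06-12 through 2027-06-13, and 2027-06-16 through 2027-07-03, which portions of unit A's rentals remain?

2027-05-25 through 2027-05-28, 2027-05-30 through 2027-05-31, 2027-06-11 through 2027-06-11, 2027-06-14 through 2027-06-15

A, merged: 2027-05-25 through 2027-05-28, 2027-05-30 through 2027-06-21.
2027-05-25 through 2027-05-28 is untouched.
2027-05-30 through 2027-06-21 with B removed leaves 2027-05-30 through 2027-05-31, 2027-06-11 through 2027-06-11, 2027-06-14 through 2027-06-15.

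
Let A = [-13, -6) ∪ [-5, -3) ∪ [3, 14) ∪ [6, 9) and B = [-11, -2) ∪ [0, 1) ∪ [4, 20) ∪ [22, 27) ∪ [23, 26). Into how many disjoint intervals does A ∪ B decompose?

Merge the first list: [-13, -6), [-5, -3), [3, 14).
Merge the second list: [-11, -2), [0, 1), [4, 20), [22, 27).
A ∪ B = [-13, -2), [0, 1), [3, 20), [22, 27).
That is 4 disjoint pieces.

4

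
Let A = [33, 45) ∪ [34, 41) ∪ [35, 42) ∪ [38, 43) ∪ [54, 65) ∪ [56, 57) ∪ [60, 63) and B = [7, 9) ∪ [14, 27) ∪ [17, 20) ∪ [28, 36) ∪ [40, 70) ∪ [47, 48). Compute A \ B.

A, merged: [33, 45), [54, 65).
B, merged: [7, 9), [14, 27), [28, 36), [40, 70).
[33, 45) with B removed leaves [36, 40).
[54, 65) lies entirely inside B → drops out.

[36, 40)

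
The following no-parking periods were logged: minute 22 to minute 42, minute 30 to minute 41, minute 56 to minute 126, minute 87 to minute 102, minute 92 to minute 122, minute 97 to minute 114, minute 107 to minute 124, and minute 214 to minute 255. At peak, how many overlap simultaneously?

4

At minute 97, 4 of the intervals are simultaneously active.
No point has more.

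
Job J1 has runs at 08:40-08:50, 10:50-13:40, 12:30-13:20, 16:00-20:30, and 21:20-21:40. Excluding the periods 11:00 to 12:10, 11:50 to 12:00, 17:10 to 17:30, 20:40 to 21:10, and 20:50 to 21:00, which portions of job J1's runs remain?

08:40–08:50, 10:50–11:00, 12:10–13:40, 16:00–17:10, 17:30–20:30, 21:20–21:40

A, merged: 08:40–08:50, 10:50–13:40, 16:00–20:30, 21:20–21:40.
B, merged: 11:00–12:10, 17:10–17:30, 20:40–21:10.
08:40–08:50: nothing removed.
10:50–13:40 \ B = 10:50–11:00, 12:10–13:40.
16:00–20:30 \ B = 16:00–17:10, 17:30–20:30.
21:20–21:40: nothing removed.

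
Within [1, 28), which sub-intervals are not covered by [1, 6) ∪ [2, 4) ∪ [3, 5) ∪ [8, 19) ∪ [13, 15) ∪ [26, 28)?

Covered (merged): [1, 6), [8, 19), [26, 28).
Gaps within [1, 28): [6, 8), [19, 26).

[6, 8) ∪ [19, 26)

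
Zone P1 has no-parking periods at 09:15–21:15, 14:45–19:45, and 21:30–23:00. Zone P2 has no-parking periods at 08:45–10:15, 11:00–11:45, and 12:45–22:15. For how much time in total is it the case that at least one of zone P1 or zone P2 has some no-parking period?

14 h 15 min

Merge the first list: 09:15–21:15, 21:30–23:00.
A ∪ B = 08:45–23:00.
Total: 14 h 15 min.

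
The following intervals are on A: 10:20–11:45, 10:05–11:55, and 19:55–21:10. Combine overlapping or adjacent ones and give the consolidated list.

10:05–11:55, 19:55–21:10

Sort by start: 10:05–11:55, 10:20–11:45, 19:55–21:10.
10:20–11:45 overlaps/touches 10:05–11:55 → extend to 10:05–11:55.
19:55–21:10 is disjoint → start new block.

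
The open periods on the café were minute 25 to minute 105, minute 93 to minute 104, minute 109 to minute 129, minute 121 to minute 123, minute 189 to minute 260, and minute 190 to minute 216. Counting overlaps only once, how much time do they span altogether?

Merged: minute 25 to minute 105, minute 109 to minute 129, minute 189 to minute 260.
Lengths: 80 minutes + 20 minutes + 71 minutes = 171 minutes.

171 minutes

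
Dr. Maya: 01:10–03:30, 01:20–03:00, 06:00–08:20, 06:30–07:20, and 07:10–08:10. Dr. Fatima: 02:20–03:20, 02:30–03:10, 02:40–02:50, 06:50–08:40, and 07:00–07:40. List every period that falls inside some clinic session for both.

02:20-03:20, 06:50-08:20

First set merges to 01:10-03:30, 06:00-08:20.
Second set merges to 02:20-03:20, 06:50-08:40.
01:10-03:30 overlaps B on 02:20-03:20.
06:00-08:20 overlaps B on 06:50-08:20.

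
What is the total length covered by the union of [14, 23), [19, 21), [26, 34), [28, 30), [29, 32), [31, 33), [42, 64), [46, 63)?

39

Merged: [14, 23), [26, 34), [42, 64).
Lengths: 9 + 8 + 22 = 39.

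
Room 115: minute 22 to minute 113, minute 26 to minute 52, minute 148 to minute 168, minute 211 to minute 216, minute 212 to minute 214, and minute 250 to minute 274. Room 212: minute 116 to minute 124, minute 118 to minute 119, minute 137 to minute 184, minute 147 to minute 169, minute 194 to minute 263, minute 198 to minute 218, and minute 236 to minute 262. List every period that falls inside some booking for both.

Merge the first list: minute 22 to minute 113, minute 148 to minute 168, minute 211 to minute 216, minute 250 to minute 274.
Merge the second list: minute 116 to minute 124, minute 137 to minute 184, minute 194 to minute 263.
minute 22 to minute 113: no overlap with the second set.
minute 148 to minute 168 meets the second set on minute 148 to minute 168.
minute 211 to minute 216 meets the second set on minute 211 to minute 216.
minute 250 to minute 274 meets the second set on minute 250 to minute 263.

minute 148 to minute 168, minute 211 to minute 216, minute 250 to minute 263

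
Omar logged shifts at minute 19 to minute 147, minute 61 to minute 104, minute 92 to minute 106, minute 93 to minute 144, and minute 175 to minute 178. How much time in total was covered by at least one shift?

Merged: minute 19 to minute 147, minute 175 to minute 178.
Lengths: 128 minutes + 3 minutes = 131 minutes.

131 minutes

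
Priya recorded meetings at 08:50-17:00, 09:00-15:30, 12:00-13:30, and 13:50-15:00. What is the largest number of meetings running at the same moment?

3

At 12:00, 3 of the intervals are simultaneously active.
No point has more.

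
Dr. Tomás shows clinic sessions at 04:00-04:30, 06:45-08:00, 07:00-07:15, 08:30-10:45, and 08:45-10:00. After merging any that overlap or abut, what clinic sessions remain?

04:00–04:30, 06:45–08:00, 08:30–10:45

06:45–08:00 is disjoint → start new block.
07:00–07:15 overlaps/touches 06:45–08:00 → extend to 06:45–08:00.
08:30–10:45 is disjoint → start new block.
08:45–10:00 overlaps/touches 08:30–10:45 → extend to 08:30–10:45.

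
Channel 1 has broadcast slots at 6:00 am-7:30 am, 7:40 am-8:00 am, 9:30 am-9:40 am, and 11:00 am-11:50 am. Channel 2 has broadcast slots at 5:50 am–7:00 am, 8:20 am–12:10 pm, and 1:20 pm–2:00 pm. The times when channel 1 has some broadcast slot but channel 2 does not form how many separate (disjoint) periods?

2

A \ B = 7:00 am–7:30 am, 7:40 am–8:00 am.
That is 2 disjoint pieces.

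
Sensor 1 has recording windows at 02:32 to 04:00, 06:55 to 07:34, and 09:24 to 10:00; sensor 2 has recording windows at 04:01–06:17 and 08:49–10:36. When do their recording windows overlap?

09:24-10:00

02:32-04:00 meets no B interval.
06:55-07:34 meets no B interval.
09:24-10:00 ∩ B → 09:24-10:00.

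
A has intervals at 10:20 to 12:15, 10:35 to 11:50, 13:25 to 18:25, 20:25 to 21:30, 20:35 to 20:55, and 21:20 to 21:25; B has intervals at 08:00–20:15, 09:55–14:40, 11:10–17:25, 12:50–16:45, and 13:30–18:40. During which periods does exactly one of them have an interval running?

08:00–10:20, 12:15–13:25, 18:25–20:15, 20:25–21:30

A, merged: 10:20–12:15, 13:25–18:25, 20:25–21:30.
B, merged: 08:00–20:15.
A \ B = 20:25–21:30.
B \ A = 08:00–10:20, 12:15–13:25, 18:25–20:15.
Union of the two gives the symmetric difference.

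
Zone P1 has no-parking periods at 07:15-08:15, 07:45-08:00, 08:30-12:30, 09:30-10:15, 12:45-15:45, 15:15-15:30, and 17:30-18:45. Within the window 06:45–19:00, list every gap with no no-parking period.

Covered (merged): 07:15–08:15, 08:30–12:30, 12:45–15:45, 17:30–18:45.
Gaps within 06:45–19:00: 06:45–07:15, 08:15–08:30, 12:30–12:45, 15:45–17:30, 18:45–19:00.

06:45–07:15, 08:15–08:30, 12:30–12:45, 15:45–17:30, 18:45–19:00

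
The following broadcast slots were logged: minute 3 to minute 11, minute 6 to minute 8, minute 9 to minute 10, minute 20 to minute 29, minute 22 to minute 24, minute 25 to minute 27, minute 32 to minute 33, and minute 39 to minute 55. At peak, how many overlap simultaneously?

Sweep endpoints in order; track running count of active intervals.
Peak of 2 reached at minute 6.

2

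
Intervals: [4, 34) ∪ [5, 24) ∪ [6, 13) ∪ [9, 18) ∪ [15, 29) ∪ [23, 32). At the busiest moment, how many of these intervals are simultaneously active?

4

At 9, 4 of the intervals are simultaneously active.
No point has more.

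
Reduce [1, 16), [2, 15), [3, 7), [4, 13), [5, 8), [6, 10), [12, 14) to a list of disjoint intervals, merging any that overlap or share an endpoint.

[1, 16)

[2, 15) overlaps/touches [1, 16) → extend to [1, 16).
[3, 7) overlaps/touches [1, 16) → extend to [1, 16).
[4, 13) overlaps/touches [1, 16) → extend to [1, 16).
[5, 8) overlaps/touches [1, 16) → extend to [1, 16).
[6, 10) overlaps/touches [1, 16) → extend to [1, 16).
[12, 14) overlaps/touches [1, 16) → extend to [1, 16).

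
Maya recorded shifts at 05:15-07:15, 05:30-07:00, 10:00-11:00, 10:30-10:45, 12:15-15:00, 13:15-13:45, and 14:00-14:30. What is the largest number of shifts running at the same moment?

At 05:30, 2 of the intervals are simultaneously active.
No point has more.

2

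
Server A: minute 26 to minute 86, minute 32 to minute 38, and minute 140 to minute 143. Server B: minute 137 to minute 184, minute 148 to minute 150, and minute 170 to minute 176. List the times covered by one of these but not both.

minute 26 to minute 86, minute 137 to minute 140, minute 143 to minute 184

Merge the first list: minute 26 to minute 86, minute 140 to minute 143.
Merge the second list: minute 137 to minute 184.
A but not B: minute 26 to minute 86.
B but not A: minute 137 to minute 140, minute 143 to minute 184.
Combining gives A △ B.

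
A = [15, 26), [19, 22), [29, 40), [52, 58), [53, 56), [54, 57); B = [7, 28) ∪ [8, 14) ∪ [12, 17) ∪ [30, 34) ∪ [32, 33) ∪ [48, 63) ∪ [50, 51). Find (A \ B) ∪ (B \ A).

First set merges to [15, 26), [29, 40), [52, 58).
Second set merges to [7, 28), [30, 34), [48, 63).
A \ B = [29, 30), [34, 40).
B \ A = [7, 15), [26, 28), [48, 52), [58, 63).
Union of the two gives the symmetric difference.

[7, 15) ∪ [26, 28) ∪ [29, 30) ∪ [34, 40) ∪ [48, 52) ∪ [58, 63)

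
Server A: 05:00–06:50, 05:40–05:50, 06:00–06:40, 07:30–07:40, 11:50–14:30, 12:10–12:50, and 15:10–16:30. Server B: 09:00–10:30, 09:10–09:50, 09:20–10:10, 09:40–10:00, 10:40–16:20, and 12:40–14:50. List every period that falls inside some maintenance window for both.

11:50–14:30, 15:10–16:20

Merge the first list: 05:00–06:50, 07:30–07:40, 11:50–14:30, 15:10–16:30.
Merge the second list: 09:00–10:30, 10:40–16:20.
05:00–06:50 falls entirely outside B.
07:30–07:40 falls entirely outside B.
11:50–14:30 overlaps B on 11:50–14:30.
15:10–16:30 overlaps B on 15:10–16:20.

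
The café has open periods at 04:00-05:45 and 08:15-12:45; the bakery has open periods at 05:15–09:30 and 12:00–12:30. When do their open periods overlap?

05:15–05:45, 08:15–09:30, 12:00–12:30

04:00–05:45 meets the second set on 05:15–05:45.
08:15–12:45 meets the second set on 08:15–09:30, 12:00–12:30.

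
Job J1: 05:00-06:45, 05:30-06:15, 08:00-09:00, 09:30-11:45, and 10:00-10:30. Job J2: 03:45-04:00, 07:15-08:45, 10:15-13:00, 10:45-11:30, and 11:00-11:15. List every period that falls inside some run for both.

First set merges to 05:00–06:45, 08:00–09:00, 09:30–11:45.
Second set merges to 03:45–04:00, 07:15–08:45, 10:15–13:00.
05:00–06:45 falls entirely outside B.
08:00–09:00 overlaps B on 08:00–08:45.
09:30–11:45 overlaps B on 10:15–11:45.

08:00–08:45, 10:15–11:45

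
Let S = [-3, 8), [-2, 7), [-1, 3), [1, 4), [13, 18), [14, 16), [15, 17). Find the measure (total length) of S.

16

Merged: [-3, 8), [13, 18).
Lengths: 11 + 5 = 16.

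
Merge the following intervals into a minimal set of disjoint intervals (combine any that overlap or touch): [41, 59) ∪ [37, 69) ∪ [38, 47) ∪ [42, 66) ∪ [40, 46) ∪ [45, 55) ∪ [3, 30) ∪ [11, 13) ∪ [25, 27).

Sort by start: [3, 30), [11, 13), [25, 27), [37, 69), [38, 47), [40, 46), [41, 59), [42, 66), [45, 55).
[11, 13) overlaps/touches [3, 30) → extend to [3, 30).
[25, 27) overlaps/touches [3, 30) → extend to [3, 30).
[37, 69) is disjoint → start new block.
[38, 47) overlaps/touches [37, 69) → extend to [37, 69).
[40, 46) overlaps/touches [37, 69) → extend to [37, 69).
[41, 59) overlaps/touches [37, 69) → extend to [37, 69).
[42, 66) overlaps/touches [37, 69) → extend to [37, 69).
[45, 55) overlaps/touches [37, 69) → extend to [37, 69).

[3, 30) ∪ [37, 69)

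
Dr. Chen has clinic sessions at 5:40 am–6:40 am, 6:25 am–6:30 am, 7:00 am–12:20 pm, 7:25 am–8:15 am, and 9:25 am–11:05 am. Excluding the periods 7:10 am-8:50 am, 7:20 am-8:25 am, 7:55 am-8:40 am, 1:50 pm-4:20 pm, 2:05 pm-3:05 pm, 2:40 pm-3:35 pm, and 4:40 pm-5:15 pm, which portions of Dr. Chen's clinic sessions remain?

5:40 am–6:40 am, 7:00 am–7:10 am, 8:50 am–12:20 pm

Merge the first list: 5:40 am–6:40 am, 7:00 am–12:20 pm.
Merge the second list: 7:10 am–8:50 am, 1:50 pm–4:20 pm, 4:40 pm–5:15 pm.
5:40 am–6:40 am: no B overlap → unchanged.
7:00 am–12:20 pm minus B → 7:00 am–7:10 am, 8:50 am–12:20 pm.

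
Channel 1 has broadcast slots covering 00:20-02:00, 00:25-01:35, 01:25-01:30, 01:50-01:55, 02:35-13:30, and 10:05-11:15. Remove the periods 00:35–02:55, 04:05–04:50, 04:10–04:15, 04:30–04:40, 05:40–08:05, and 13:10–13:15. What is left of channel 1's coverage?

First set merges to 00:20–02:00, 02:35–13:30.
Second set merges to 00:35–02:55, 04:05–04:50, 05:40–08:05, 13:10–13:15.
00:20–02:00 minus B → 00:20–00:35.
02:35–13:30 minus B → 02:55–04:05, 04:50–05:40, 08:05–13:10, 13:15–13:30.

00:20–00:35, 02:55–04:05, 04:50–05:40, 08:05–13:10, 13:15–13:30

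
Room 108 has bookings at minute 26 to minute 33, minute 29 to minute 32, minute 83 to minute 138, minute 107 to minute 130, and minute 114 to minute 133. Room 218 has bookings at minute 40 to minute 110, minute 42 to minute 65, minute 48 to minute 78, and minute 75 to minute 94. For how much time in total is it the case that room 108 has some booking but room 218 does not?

First set merges to minute 26 to minute 33, minute 83 to minute 138.
Second set merges to minute 40 to minute 110.
A \ B = minute 26 to minute 33, minute 110 to minute 138.
Total: 7 minutes + 28 minutes = 35 minutes.

35 minutes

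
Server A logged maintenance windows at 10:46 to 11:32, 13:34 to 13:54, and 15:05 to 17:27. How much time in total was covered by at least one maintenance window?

3 h 28 min

Merged: 10:46–11:32, 13:34–13:54, 15:05–17:27.
Lengths: 46 min + 20 min + 2 h 22 min = 3 h 28 min.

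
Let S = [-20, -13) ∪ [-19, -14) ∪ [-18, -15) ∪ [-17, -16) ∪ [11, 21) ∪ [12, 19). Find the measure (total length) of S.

17

Merged: [-20, -13), [11, 21).
Lengths: 7 + 10 = 17.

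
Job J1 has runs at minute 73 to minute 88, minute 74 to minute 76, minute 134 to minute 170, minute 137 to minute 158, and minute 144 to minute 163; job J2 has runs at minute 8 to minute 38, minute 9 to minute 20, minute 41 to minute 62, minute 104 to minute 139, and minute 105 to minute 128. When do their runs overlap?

minute 134 to minute 139

First set merges to minute 73 to minute 88, minute 134 to minute 170.
Second set merges to minute 8 to minute 38, minute 41 to minute 62, minute 104 to minute 139.
minute 73 to minute 88 meets no B interval.
minute 134 to minute 170 ∩ B → minute 134 to minute 139.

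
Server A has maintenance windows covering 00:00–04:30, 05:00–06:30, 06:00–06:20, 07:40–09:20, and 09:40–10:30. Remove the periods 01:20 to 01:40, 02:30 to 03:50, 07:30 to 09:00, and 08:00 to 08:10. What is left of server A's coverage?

Merge the first list: 00:00–04:30, 05:00–06:30, 07:40–09:20, 09:40–10:30.
Merge the second list: 01:20–01:40, 02:30–03:50, 07:30–09:00.
00:00–04:30 minus B → 00:00–01:20, 01:40–02:30, 03:50–04:30.
05:00–06:30: no B overlap → unchanged.
07:40–09:20 minus B → 09:00–09:20.
09:40–10:30: no B overlap → unchanged.

00:00–01:20, 01:40–02:30, 03:50–04:30, 05:00–06:30, 09:00–09:20, 09:40–10:30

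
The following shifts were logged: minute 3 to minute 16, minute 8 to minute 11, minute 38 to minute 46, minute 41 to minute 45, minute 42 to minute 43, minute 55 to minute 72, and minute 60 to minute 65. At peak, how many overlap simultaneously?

Walk the sorted start/end points keeping a running depth.
The depth first hits 3 at minute 42.

3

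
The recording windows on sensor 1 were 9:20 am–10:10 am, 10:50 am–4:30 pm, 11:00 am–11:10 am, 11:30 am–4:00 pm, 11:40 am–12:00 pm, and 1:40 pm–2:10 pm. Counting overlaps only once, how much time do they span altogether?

6 h 30 min

Merged: 9:20 am–10:10 am, 10:50 am–4:30 pm.
Lengths: 50 min + 5 h 40 min = 6 h 30 min.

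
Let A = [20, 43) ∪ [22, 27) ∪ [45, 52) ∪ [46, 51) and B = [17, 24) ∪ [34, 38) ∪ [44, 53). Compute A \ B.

[24, 34) ∪ [38, 43)

A, merged: [20, 43), [45, 52).
[20, 43) with B removed leaves [24, 34), [38, 43).
[45, 52) lies entirely inside B → drops out.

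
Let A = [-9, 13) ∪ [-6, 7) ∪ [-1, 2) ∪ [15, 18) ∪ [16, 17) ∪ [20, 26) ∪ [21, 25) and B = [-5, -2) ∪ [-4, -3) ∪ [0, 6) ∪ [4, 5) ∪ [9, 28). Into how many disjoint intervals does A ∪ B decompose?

1

Merge the first list: [-9, 13), [15, 18), [20, 26).
Merge the second list: [-5, -2), [0, 6), [9, 28).
A ∪ B = [-9, 28).
That is 1 disjoint piece.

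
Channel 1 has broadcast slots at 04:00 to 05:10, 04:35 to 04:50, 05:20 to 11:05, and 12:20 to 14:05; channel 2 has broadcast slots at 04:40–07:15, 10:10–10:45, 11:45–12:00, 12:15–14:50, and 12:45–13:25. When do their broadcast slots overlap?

04:40-05:10, 05:20-07:15, 10:10-10:45, 12:20-14:05

A, merged: 04:00-05:10, 05:20-11:05, 12:20-14:05.
B, merged: 04:40-07:15, 10:10-10:45, 11:45-12:00, 12:15-14:50.
04:00-05:10 overlaps B on 04:40-05:10.
05:20-11:05 overlaps B on 05:20-07:15, 10:10-10:45.
12:20-14:05 overlaps B on 12:20-14:05.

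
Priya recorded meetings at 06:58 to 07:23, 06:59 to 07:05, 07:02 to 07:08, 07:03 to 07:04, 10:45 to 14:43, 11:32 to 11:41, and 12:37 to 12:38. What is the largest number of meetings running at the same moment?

4

Walk the sorted start/end points keeping a running depth.
The depth first hits 4 at 07:03.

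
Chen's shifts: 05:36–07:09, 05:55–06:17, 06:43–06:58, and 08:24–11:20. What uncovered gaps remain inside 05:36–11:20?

07:09–08:24

After merging, the occupied span is 05:36–07:09, 08:24–11:20.
Uncovered inside 05:36–11:20: 07:09–08:24.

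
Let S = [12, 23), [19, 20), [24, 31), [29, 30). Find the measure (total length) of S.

Merged: [12, 23), [24, 31).
Lengths: 11 + 7 = 18.

18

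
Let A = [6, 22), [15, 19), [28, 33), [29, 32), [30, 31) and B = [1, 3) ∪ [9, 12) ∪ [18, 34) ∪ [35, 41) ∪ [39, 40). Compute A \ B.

A, merged: [6, 22), [28, 33).
B, merged: [1, 3), [9, 12), [18, 34), [35, 41).
[6, 22) minus B → [6, 9), [12, 18).
[28, 33): fully covered by B → removed.

[6, 9) ∪ [12, 18)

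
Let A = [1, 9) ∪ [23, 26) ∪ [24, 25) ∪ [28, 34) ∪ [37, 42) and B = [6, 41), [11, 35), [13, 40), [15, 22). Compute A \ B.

A, merged: [1, 9), [23, 26), [28, 34), [37, 42).
B, merged: [6, 41).
[1, 9) \ B = [1, 6).
[23, 26): entirely removed.
[28, 34): entirely removed.
[37, 42) \ B = [41, 42).

[1, 6) ∪ [41, 42)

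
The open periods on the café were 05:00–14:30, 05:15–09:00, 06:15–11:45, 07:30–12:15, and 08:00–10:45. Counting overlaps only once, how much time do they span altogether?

Merged: 05:00–14:30.
Length: 9 h 30 min.

9 h 30 min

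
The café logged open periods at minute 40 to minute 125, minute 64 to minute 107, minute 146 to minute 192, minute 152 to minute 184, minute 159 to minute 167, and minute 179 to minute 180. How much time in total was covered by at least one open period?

131 minutes

Merged: minute 40 to minute 125, minute 146 to minute 192.
Lengths: 85 minutes + 46 minutes = 131 minutes.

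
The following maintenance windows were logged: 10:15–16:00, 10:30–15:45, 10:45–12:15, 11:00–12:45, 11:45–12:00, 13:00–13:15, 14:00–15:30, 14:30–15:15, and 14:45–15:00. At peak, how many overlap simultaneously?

5

Walk the sorted start/end points keeping a running depth.
The depth first hits 5 at 11:45.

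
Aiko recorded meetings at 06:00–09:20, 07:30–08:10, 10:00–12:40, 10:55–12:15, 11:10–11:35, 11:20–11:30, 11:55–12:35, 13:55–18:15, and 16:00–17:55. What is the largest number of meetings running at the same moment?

4

Sweep endpoints in order; track running count of active intervals.
Peak of 4 reached at 11:20.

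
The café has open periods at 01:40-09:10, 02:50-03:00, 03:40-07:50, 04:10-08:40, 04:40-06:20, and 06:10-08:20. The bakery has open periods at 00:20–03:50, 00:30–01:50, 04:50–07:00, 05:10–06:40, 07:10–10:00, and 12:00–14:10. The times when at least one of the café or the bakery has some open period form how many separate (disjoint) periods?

Merge the first list: 01:40-09:10.
Merge the second list: 00:20-03:50, 04:50-07:00, 07:10-10:00, 12:00-14:10.
A ∪ B = 00:20-10:00, 12:00-14:10.
That is 2 disjoint pieces.

2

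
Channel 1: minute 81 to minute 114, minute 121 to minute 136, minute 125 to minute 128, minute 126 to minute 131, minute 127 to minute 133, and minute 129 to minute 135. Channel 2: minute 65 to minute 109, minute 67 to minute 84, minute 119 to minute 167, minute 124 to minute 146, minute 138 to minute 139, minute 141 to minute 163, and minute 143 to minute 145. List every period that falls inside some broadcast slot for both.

Merge the first list: minute 81 to minute 114, minute 121 to minute 136.
Merge the second list: minute 65 to minute 109, minute 119 to minute 167.
minute 81 to minute 114 ∩ B → minute 81 to minute 109.
minute 121 to minute 136 ∩ B → minute 121 to minute 136.

minute 81 to minute 109, minute 121 to minute 136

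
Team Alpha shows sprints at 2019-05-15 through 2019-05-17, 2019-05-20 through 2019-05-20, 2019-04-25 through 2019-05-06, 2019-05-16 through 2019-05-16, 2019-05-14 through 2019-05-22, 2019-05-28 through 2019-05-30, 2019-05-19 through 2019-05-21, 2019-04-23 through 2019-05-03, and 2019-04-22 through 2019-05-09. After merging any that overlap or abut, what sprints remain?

Sort by start: 2019-04-22 through 2019-05-09, 2019-04-23 through 2019-05-03, 2019-04-25 through 2019-05-06, 2019-05-14 through 2019-05-22, 2019-05-15 through 2019-05-17, 2019-05-16 through 2019-05-16, 2019-05-19 through 2019-05-21, 2019-05-20 through 2019-05-20, 2019-05-28 through 2019-05-30.
2019-04-23 through 2019-05-03 overlaps/touches 2019-04-22 through 2019-05-09 → extend to 2019-04-22 through 2019-05-09.
2019-04-25 through 2019-05-06 overlaps/touches 2019-04-22 through 2019-05-09 → extend to 2019-04-22 through 2019-05-09.
2019-05-14 through 2019-05-22 is disjoint → start new block.
2019-05-15 through 2019-05-17 overlaps/touches 2019-05-14 through 2019-05-22 → extend to 2019-05-14 through 2019-05-22.
2019-05-16 through 2019-05-16 overlaps/touches 2019-05-14 through 2019-05-22 → extend to 2019-05-14 through 2019-05-22.
2019-05-19 through 2019-05-21 overlaps/touches 2019-05-14 through 2019-05-22 → extend to 2019-05-14 through 2019-05-22.
2019-05-20 through 2019-05-20 overlaps/touches 2019-05-14 through 2019-05-22 → extend to 2019-05-14 through 2019-05-22.
2019-05-28 through 2019-05-30 is disjoint → start new block.

2019-04-22 through 2019-05-09, 2019-05-14 through 2019-05-22, 2019-05-28 through 2019-05-30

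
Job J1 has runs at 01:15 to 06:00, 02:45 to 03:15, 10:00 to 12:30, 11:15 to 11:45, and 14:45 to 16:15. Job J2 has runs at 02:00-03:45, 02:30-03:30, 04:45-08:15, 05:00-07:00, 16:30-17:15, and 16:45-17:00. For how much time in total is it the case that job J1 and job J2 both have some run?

First set merges to 01:15-06:00, 10:00-12:30, 14:45-16:15.
Second set merges to 02:00-03:45, 04:45-08:15, 16:30-17:15.
A ∩ B = 02:00-03:45, 04:45-06:00.
Total: 1 h 45 min + 1 h 15 min = 3 h.

3 h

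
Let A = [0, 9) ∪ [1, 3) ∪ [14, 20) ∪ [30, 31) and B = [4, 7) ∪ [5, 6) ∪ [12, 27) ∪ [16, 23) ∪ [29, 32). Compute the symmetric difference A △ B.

[0, 4) ∪ [7, 9) ∪ [12, 14) ∪ [20, 27) ∪ [29, 30) ∪ [31, 32)

First set merges to [0, 9), [14, 20), [30, 31).
Second set merges to [4, 7), [12, 27), [29, 32).
A \ B = [0, 4), [7, 9).
B \ A = [12, 14), [20, 27), [29, 30), [31, 32).
Union of the two gives the symmetric difference.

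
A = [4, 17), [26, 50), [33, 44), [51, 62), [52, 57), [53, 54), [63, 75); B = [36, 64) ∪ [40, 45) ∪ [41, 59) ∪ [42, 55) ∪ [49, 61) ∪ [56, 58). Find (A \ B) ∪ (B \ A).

[4, 17) ∪ [26, 36) ∪ [50, 51) ∪ [62, 63) ∪ [64, 75)

First set merges to [4, 17), [26, 50), [51, 62), [63, 75).
Second set merges to [36, 64).
A \ B = [4, 17), [26, 36), [64, 75).
B \ A = [50, 51), [62, 63).
Union of the two gives the symmetric difference.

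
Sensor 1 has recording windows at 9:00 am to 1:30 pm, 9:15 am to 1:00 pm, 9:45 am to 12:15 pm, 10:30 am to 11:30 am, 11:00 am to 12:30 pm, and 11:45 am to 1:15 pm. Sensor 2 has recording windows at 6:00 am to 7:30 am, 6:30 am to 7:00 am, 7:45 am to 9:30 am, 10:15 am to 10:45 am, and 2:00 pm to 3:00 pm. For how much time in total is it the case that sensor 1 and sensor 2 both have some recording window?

1 h

A, merged: 9:00 am–1:30 pm.
B, merged: 6:00 am–7:30 am, 7:45 am–9:30 am, 10:15 am–10:45 am, 2:00 pm–3:00 pm.
A ∩ B = 9:00 am–9:30 am, 10:15 am–10:45 am.
Total: 30 min + 30 min = 1 h.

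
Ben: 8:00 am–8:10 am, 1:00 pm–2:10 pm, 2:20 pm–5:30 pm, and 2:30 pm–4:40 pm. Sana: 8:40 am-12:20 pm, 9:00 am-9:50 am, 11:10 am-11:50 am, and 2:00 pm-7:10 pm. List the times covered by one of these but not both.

First set merges to 8:00 am–8:10 am, 1:00 pm–2:10 pm, 2:20 pm–5:30 pm.
Second set merges to 8:40 am–12:20 pm, 2:00 pm–7:10 pm.
A but not B: 8:00 am–8:10 am, 1:00 pm–2:00 pm.
B but not A: 8:40 am–12:20 pm, 2:10 pm–2:20 pm, 5:30 pm–7:10 pm.
Combining gives A △ B.

8:00 am–8:10 am, 8:40 am–12:20 pm, 1:00 pm–2:00 pm, 2:10 pm–2:20 pm, 5:30 pm–7:10 pm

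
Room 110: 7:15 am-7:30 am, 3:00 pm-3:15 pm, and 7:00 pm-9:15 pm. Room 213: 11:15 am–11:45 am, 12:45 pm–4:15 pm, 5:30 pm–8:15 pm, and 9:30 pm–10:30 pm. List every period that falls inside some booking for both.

3:00 pm–3:15 pm, 7:00 pm–8:15 pm

7:15 am–7:30 am falls entirely outside B.
3:00 pm–3:15 pm overlaps B on 3:00 pm–3:15 pm.
7:00 pm–9:15 pm overlaps B on 7:00 pm–8:15 pm.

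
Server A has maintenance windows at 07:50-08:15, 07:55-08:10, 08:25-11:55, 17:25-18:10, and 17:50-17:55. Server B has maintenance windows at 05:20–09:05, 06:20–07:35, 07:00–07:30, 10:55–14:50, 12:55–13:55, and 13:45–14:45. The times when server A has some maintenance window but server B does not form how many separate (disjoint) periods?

First set merges to 07:50–08:15, 08:25–11:55, 17:25–18:10.
Second set merges to 05:20–09:05, 10:55–14:50.
A \ B = 09:05–10:55, 17:25–18:10.
That is 2 disjoint pieces.

2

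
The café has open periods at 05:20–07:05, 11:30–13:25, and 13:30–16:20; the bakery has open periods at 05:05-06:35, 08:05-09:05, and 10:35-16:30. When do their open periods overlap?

05:20–06:35, 11:30–13:25, 13:30–16:20

05:20–07:05 overlaps B on 05:20–06:35.
11:30–13:25 overlaps B on 11:30–13:25.
13:30–16:20 overlaps B on 13:30–16:20.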